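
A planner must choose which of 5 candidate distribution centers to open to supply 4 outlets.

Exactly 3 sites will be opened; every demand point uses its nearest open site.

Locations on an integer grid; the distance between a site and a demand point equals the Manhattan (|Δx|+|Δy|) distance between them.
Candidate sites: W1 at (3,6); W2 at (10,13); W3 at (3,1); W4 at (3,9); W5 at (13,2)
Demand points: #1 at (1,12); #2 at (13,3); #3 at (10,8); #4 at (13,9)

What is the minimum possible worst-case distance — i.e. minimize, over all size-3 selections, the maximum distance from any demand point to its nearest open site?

Open {W2, W4, W5}.
  Farthest demand point is #4 at distance 7 (to W2); all others are ≤ 7.
With {W1, W2, W5} the worst case is 8.
With {W1, W4, W5} the worst case is 8.
No size-3 selection achieves below 7.

7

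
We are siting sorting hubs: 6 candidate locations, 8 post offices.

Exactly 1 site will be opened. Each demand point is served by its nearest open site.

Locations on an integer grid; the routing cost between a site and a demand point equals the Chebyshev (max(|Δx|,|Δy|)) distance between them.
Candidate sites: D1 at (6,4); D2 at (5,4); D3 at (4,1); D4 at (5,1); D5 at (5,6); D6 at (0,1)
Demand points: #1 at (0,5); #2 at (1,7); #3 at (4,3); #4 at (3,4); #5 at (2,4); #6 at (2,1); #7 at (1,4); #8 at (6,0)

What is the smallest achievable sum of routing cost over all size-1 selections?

25

Open {D3}.
  #1→D3 4, #2→D3 6, #3→D3 2, #4→D3 3, #5→D3 3, #6→D3 2, #7→D3 3, #8→D3 2  ⇒ total 25.
Compare {D2}: total 26.
Compare {D4}: total 27.
No size-1 selection does better; minimum is 25.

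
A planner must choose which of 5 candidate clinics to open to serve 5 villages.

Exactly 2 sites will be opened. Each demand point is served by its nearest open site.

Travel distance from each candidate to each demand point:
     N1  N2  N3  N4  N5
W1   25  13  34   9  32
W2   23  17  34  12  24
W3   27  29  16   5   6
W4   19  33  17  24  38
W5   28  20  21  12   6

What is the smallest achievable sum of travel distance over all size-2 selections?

65

Open {W1, W3}.
  N1→W1 25, N2→W1 13, N3→W3 16, N4→W3 5, N5→W3 6  ⇒ total 65.
Compare {W2, W3}: total 67.
Compare {W1, W5}: total 74.
No size-2 selection does better; minimum is 65.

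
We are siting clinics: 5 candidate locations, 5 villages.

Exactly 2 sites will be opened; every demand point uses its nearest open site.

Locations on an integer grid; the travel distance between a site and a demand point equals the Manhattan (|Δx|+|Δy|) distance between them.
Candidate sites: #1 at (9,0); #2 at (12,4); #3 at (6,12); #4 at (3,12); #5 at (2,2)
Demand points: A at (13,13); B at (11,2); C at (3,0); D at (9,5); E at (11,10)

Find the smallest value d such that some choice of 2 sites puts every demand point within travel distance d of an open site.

Open {#1, #3}.
  Farthest demand point is A at travel distance 8 (to #3); all others are ≤ 8.
With {#1, #2} the worst case is 10.
With {#2, #5} the worst case is 10.
No size-2 selection achieves below 8.

8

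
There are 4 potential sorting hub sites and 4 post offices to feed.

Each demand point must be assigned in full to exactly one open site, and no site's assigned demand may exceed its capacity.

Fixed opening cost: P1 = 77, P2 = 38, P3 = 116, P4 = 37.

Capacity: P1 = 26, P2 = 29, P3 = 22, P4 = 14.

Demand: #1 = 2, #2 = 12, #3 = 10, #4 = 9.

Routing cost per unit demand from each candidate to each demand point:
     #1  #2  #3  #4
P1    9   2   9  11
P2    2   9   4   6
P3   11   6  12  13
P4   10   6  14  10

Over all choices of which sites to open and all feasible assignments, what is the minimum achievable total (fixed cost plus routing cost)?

237

Open {P1, P2}; cheapest assignment that respects the capacities:
  P1 (cap 26, load 12): #2 — cost 12×2 = 24
  P2 (cap 29, load 21): #1, #3, #4 — cost 2×2 + 10×4 + 9×6 = 98
  Shipping 122, fixed 115 → total 237.
  Any other capacity-feasible assignment to {P1, P2} ships for at least 122.
Compare {P2, P4}: its best feasible assignment gives total 245.
Compare {P1, P2, P4}: its best feasible assignment gives total 274.
Every other set of open sites that can feasibly serve all demand totals ≥ 245 even under its best assignment. Minimum: 237.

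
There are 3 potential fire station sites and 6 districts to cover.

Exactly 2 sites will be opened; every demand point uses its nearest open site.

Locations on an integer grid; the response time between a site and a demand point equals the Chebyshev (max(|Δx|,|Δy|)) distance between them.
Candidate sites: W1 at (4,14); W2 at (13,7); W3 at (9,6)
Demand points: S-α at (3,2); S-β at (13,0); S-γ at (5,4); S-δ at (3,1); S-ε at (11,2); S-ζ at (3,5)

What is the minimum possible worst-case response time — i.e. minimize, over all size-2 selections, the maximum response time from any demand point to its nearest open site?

Open {W1, W3}.
  Farthest demand point is S-α at response time 6 (to W3); all others are ≤ 6.
With {W2, W3} the worst case is 6.
With {W1, W2} the worst case is 10.
No size-2 selection achieves below 6.

6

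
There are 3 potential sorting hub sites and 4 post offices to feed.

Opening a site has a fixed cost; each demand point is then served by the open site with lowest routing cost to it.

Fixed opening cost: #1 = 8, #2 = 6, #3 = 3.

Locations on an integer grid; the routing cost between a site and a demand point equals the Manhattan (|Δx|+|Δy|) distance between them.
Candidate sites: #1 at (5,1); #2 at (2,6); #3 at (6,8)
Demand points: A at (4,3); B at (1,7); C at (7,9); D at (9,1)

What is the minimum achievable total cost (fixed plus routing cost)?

26

Open {#1, #3}: assign each demand point to its cheapest open site.
  A→#1 3, B→#3 6, C→#3 2, D→#1 4
  routing cost 15, fixed 11 → total 26.
Compare {#3}: routing cost 25 + fixed 3 = 28.
Compare {#2, #3}: routing cost 19 + fixed 9 = 28.
Compare {#1, #2, #3}: routing cost 11 + fixed 17 = 28.
All other subsets cost ≥ 28. Minimum total cost: 26.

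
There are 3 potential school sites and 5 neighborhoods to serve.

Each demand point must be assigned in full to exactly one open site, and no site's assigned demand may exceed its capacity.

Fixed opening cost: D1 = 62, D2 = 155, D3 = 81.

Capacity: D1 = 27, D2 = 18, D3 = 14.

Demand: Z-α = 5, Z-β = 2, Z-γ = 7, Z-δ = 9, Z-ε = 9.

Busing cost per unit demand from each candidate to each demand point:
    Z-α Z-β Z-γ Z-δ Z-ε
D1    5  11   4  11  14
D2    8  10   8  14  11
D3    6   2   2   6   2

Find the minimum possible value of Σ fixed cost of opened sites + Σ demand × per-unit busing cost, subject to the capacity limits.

Open {D1, D3}; cheapest assignment that respects the capacities:
  D1 (cap 27, load 21): Z-α, Z-γ, Z-δ — cost 5×5 + 7×4 + 9×11 = 152
  D3 (cap 14, load 11): Z-β, Z-ε — cost 2×2 + 9×2 = 22
  Shipping 174, fixed 143 → total 317.
  Any other capacity-feasible assignment to {D1, D3} ships for at least 174.
Compare {D1, D2, D3}: its best feasible assignment gives total 472.
Compare {D2, D3}: its best feasible assignment gives total 486.
Every other set of open sites that can feasibly serve all demand totals ≥ 472 even under its best assignment. Minimum: 317.

317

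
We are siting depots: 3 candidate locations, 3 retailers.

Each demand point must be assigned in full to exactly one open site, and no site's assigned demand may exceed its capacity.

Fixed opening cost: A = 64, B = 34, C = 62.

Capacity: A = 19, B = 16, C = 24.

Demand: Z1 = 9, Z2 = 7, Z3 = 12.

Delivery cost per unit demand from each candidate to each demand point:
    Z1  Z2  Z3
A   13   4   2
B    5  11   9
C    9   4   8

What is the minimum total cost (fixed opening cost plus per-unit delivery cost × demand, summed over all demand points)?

Open {A, B}; cheapest assignment that respects the capacities:
  A (cap 19, load 19): Z2, Z3 — cost 7×4 + 12×2 = 52
  B (cap 16, load 9): Z1 — cost 9×5 = 45
  Shipping 97, fixed 98 → total 195.
  Any other capacity-feasible assignment to {A, B} ships for at least 97.
Compare {A, B, C}: its best feasible assignment gives total 257.
Compare {A, C}: its best feasible assignment gives total 259.
Every other set of open sites that can feasibly serve all demand totals ≥ 257 even under its best assignment. Minimum: 195.

195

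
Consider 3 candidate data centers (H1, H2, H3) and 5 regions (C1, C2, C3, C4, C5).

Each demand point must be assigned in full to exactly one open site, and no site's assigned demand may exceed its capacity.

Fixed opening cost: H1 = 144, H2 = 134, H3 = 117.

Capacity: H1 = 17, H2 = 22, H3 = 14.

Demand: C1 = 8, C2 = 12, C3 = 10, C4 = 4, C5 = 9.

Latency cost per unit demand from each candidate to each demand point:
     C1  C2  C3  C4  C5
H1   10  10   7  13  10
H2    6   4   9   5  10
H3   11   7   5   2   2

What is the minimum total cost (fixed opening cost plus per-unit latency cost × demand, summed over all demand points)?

587

Open {H1, H2, H3}; cheapest assignment that respects the capacities:
  H1 (cap 17, load 10): C3 — cost 10×7 = 70
  H2 (cap 22, load 20): C1, C2 — cost 8×6 + 12×4 = 96
  H3 (cap 14, load 13): C4, C5 — cost 4×2 + 9×2 = 26
  Shipping 192, fixed 395 → total 587.
  Any other capacity-feasible assignment to {H1, H2, H3} ships for at least 192.
Total demand is 43 and no other set of sites has combined capacity ≥ 43, so {H1, H2, H3} is the only feasible choice of open sites. Minimum: 587.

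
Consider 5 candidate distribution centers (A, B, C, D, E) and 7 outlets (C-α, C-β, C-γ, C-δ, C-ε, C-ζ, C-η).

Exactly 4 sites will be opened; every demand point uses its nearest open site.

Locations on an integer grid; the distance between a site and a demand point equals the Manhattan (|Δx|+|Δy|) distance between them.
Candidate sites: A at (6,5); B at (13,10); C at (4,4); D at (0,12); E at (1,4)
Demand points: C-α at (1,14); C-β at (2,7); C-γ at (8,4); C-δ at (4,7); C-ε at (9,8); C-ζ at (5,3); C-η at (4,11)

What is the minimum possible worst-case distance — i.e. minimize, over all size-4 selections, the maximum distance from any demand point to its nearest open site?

Open {A, B, C, D}.
  Farthest demand point is C-ε at distance 6 (to A); all others are ≤ 6.
With {A, B, D, E} the worst case is 6.
With {A, C, D, E} the worst case is 6.
No size-4 selection achieves below 6.

6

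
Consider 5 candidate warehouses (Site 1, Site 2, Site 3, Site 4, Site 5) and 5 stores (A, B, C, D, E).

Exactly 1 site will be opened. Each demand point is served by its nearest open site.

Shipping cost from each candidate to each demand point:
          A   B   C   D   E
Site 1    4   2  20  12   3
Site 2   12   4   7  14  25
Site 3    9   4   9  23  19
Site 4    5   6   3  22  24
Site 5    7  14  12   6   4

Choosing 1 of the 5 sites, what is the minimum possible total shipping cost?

Open {Site 1}.
  A→Site 1 4, B→Site 1 2, C→Site 1 20, D→Site 1 12, E→Site 1 3  ⇒ total 41.
Compare {Site 5}: total 43.
Compare {Site 4}: total 60.
No size-1 selection does better; minimum is 41.

41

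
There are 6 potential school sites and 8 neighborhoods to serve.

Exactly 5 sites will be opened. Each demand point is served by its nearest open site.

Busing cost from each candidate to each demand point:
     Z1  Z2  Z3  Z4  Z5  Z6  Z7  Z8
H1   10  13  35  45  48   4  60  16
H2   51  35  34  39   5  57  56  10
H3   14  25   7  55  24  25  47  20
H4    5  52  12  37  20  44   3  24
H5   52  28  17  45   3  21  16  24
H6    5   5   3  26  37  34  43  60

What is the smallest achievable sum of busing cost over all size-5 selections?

59

Open {H1, H2, H4, H5, H6}.
  Z1→H4 5, Z2→H6 5, Z3→H6 3, Z4→H6 26, Z5→H5 3, Z6→H1 4, Z7→H4 3, Z8→H2 10  ⇒ total 59.
Compare {H1, H2, H3, H4, H6}: total 61.
Compare {H1, H3, H4, H5, H6}: total 65.
No size-5 selection does better; minimum is 59.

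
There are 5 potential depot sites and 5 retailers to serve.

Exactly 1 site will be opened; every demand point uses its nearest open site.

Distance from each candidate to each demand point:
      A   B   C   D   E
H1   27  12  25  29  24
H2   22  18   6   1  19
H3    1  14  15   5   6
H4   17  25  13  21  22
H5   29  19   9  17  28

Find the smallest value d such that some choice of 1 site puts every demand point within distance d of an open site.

Open {H3}.
  Farthest demand point is C at distance 15 (to H3); all others are ≤ 15.
With {H2} the worst case is 22.
With {H4} the worst case is 25.
No size-1 selection achieves below 15.

15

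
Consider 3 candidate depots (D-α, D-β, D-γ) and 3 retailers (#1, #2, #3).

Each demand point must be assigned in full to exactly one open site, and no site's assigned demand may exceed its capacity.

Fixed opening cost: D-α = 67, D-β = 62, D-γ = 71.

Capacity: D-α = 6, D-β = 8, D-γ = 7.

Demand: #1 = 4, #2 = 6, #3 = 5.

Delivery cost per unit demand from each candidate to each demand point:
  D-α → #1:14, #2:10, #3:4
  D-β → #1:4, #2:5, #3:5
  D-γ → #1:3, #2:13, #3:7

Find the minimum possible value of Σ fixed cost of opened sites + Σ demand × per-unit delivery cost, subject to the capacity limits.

262

Open {D-α, D-β, D-γ}; cheapest assignment that respects the capacities:
  D-α (cap 6, load 5): #3 — cost 5×4 = 20
  D-β (cap 8, load 6): #2 — cost 6×5 = 30
  D-γ (cap 7, load 4): #1 — cost 4×3 = 12
  Shipping 62, fixed 200 → total 262.
  Any other capacity-feasible assignment to {D-α, D-β, D-γ} ships for at least 62.
Total demand is 15; every other set of sites either has combined capacity below 15 or cannot fit the demands without splitting one across sites, so {D-α, D-β, D-γ} is the only feasible choice of open sites. Minimum: 262.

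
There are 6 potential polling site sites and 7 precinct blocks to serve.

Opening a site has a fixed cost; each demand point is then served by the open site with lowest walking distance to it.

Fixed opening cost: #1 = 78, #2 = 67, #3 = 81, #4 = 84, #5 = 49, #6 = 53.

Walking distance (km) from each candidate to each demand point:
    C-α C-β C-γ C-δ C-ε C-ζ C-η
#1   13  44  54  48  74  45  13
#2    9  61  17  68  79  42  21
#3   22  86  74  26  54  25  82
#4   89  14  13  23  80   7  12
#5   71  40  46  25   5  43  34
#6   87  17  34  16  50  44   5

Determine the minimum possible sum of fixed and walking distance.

Open {#2, #5}: assign each demand point to its cheapest open site.
  C-α→#2 9, C-β→#5 40, C-γ→#2 17, C-δ→#5 25, C-ε→#5 5, C-ζ→#2 42, C-η→#2 21
  walking distance 159, fixed 116 → total 275.
Compare {#2, #6}: walking distance 156 + fixed 120 = 276.
Compare {#4, #5}: walking distance 145 + fixed 133 = 278.
Compare {#2, #5, #6}: walking distance 111 + fixed 169 = 280.
All other subsets cost ≥ 276. Minimum total cost: 275.

275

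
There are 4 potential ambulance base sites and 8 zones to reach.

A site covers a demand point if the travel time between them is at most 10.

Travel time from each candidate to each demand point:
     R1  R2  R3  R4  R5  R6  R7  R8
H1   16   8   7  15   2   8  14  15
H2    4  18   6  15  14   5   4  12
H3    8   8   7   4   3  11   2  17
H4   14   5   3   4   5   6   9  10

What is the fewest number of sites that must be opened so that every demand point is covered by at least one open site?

Coverage sets (demand points within 10 of each site):
  H1: {R2, R3, R5, R6}
  H2: {R1, R3, R6, R7}
  H3: {R1, R2, R3, R4, R5, R7}
  H4: {R2, R3, R4, R5, R6, R7, R8}
No single site covers all 8 demand points.
But {H2, H4} covers everything, so the minimum is 2.

2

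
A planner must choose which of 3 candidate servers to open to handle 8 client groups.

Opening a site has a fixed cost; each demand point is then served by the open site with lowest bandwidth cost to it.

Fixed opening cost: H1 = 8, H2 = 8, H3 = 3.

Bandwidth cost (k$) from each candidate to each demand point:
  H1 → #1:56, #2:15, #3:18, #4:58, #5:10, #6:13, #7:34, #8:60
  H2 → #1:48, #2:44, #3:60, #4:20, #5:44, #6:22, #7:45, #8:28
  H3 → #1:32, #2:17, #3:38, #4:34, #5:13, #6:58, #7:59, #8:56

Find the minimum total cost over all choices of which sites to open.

189

Open {H1, H2, H3}: assign each demand point to its cheapest open site.
  #1→H3 32, #2→H1 15, #3→H1 18, #4→H2 20, #5→H1 10, #6→H1 13, #7→H1 34, #8→H2 28
  bandwidth cost 170, fixed 19 → total 189.
Compare {H1, H2}: bandwidth cost 186 + fixed 16 = 202.
Compare {H1, H3}: bandwidth cost 212 + fixed 11 = 223.
Compare {H2, H3}: bandwidth cost 215 + fixed 11 = 226.
All other subsets cost ≥ 202. Minimum total cost: 189.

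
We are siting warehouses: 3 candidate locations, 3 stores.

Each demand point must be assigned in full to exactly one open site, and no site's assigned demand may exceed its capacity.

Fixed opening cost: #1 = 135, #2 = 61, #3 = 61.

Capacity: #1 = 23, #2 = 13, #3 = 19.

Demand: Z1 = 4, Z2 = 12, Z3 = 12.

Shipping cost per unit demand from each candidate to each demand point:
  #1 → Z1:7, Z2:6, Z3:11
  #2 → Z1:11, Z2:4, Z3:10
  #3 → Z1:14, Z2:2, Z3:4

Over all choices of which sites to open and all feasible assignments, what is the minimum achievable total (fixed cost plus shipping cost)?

Open {#2, #3}; cheapest assignment that respects the capacities:
  #2 (cap 13, load 12): Z2 — cost 12×4 = 48
  #3 (cap 19, load 16): Z1, Z3 — cost 4×14 + 12×4 = 104
  Shipping 152, fixed 122 → total 274.
  Any other capacity-feasible assignment to {#2, #3} ships for at least 152.
Compare {#1, #3}: its best feasible assignment gives total 344.
Compare {#1, #2, #3}: its best feasible assignment gives total 381.
Every other set of open sites that can feasibly serve all demand totals ≥ 344 even under its best assignment. Minimum: 274.

274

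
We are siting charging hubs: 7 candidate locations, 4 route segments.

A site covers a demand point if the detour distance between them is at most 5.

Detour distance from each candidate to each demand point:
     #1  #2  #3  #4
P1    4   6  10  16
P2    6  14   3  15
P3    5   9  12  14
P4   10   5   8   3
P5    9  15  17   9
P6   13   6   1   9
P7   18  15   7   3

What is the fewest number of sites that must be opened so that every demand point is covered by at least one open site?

Coverage sets (demand points within 5 of each site):
  P1: {#1}
  P2: {#3}
  P3: {#1}
  P4: {#2, #4}
  P5: {}
  P6: {#3}
  P7: {#4}
No 2 sites suffice: every size-2 union leaves at least one demand point uncovered.
But {P1, P2, P4} covers everything, so the minimum is 3.

3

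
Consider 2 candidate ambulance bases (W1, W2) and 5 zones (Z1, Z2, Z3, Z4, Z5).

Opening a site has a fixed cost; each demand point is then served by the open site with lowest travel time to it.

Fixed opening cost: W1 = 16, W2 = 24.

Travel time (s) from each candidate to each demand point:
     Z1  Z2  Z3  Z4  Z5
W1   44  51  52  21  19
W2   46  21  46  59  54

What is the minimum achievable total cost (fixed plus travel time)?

Open {W1, W2}: assign each demand point to its cheapest open site.
  Z1→W1 44, Z2→W2 21, Z3→W2 46, Z4→W1 21, Z5→W1 19
  travel time 151, fixed 40 → total 191.
Compare {W1}: travel time 187 + fixed 16 = 203.
Compare {W2}: travel time 226 + fixed 24 = 250.

191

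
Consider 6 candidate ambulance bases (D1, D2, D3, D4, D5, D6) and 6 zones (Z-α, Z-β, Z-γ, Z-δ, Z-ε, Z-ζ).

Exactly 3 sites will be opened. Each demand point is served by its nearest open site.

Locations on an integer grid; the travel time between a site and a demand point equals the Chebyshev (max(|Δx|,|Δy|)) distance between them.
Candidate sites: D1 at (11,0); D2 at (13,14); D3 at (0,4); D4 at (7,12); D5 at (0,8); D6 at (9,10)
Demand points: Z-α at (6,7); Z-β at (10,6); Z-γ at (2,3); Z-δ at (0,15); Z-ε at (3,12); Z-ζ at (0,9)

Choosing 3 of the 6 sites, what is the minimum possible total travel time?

Open {D3, D5, D6}.
  Z-α→D6 3, Z-β→D6 4, Z-γ→D3 2, Z-δ→D5 7, Z-ε→D5 4, Z-ζ→D5 1  ⇒ total 21.
Compare {D1, D5, D6}: total 24.
Compare {D2, D5, D6}: total 24.
No size-3 selection does better; minimum is 21.

21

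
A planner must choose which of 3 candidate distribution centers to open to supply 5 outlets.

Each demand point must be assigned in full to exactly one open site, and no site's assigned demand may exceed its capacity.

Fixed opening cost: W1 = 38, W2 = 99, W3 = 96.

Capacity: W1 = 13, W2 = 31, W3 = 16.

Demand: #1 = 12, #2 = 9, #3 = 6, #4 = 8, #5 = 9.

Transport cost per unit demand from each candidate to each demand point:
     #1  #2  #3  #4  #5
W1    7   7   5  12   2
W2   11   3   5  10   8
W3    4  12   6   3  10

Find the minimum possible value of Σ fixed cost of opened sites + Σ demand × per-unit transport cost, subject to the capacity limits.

Open {W1, W2, W3}; cheapest assignment that respects the capacities:
  W1 (cap 13, load 9): #5 — cost 9×2 = 18
  W2 (cap 31, load 23): #2, #3, #4 — cost 9×3 + 6×5 + 8×10 = 137
  W3 (cap 16, load 12): #1 — cost 12×4 = 48
  Shipping 203, fixed 233 → total 436.
  Any other capacity-feasible assignment to {W1, W2, W3} ships for at least 203.
Compare {W2, W3}: its best feasible assignment gives total 486.
Every other set of open sites that can feasibly serve all demand totals ≥ 486 even under its best assignment. Minimum: 436.

436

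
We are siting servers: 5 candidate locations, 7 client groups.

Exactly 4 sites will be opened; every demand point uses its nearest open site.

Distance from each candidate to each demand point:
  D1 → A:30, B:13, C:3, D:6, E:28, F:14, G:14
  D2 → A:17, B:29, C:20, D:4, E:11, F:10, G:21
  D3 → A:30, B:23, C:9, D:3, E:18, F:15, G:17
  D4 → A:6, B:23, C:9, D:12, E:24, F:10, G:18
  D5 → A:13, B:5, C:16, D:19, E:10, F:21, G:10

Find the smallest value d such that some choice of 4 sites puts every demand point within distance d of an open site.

10

Open {D1, D2, D4, D5}.
  Farthest demand point is E at distance 10 (to D5); all others are ≤ 10.
With {D1, D3, D4, D5} the worst case is 10.
With {D2, D3, D4, D5} the worst case is 10.
No size-4 selection achieves below 10.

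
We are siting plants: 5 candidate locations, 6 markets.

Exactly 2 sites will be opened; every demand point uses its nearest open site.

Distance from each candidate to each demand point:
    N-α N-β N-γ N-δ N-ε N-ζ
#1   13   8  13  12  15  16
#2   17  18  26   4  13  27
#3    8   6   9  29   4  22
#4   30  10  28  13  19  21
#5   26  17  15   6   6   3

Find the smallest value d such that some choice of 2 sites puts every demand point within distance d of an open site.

9

Open {#3, #5}.
  Farthest demand point is N-γ at distance 9 (to #3); all others are ≤ 9.
With {#1, #5} the worst case is 13.
With {#1, #2} the worst case is 16.
No size-2 selection achieves below 9.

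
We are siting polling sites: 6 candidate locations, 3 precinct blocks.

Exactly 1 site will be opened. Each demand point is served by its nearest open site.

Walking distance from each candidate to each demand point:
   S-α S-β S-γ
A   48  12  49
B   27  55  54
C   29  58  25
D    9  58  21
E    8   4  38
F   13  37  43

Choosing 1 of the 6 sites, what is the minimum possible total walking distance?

50

Open {E}.
  S-α→E 8, S-β→E 4, S-γ→E 38  ⇒ total 50.
Compare {D}: total 88.
Compare {F}: total 93.
No size-1 selection does better; minimum is 50.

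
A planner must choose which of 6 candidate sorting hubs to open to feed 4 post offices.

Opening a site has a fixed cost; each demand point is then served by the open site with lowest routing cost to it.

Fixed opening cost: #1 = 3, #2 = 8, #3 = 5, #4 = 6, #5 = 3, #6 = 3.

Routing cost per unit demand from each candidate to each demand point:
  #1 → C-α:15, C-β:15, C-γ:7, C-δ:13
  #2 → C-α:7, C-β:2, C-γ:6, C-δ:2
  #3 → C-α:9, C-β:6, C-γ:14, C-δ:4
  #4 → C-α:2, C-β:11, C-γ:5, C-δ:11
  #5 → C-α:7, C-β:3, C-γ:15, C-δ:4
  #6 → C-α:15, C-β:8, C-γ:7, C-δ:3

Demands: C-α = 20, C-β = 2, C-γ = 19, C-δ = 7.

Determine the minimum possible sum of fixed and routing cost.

167

Open {#2, #4}: assign each demand point to its cheapest open site.
  C-α→#4 20×2=40, C-β→#2 2×2=4, C-γ→#4 19×5=95, C-δ→#2 7×2=14
  routing cost 153, fixed 14 → total 167.
Compare {#1, #2, #4}: routing cost 153 + fixed 17 = 170.
Compare {#2, #4, #5}: routing cost 153 + fixed 17 = 170.
Compare {#2, #4, #6}: routing cost 153 + fixed 17 = 170.
All other subsets cost ≥ 170. Minimum total cost: 167.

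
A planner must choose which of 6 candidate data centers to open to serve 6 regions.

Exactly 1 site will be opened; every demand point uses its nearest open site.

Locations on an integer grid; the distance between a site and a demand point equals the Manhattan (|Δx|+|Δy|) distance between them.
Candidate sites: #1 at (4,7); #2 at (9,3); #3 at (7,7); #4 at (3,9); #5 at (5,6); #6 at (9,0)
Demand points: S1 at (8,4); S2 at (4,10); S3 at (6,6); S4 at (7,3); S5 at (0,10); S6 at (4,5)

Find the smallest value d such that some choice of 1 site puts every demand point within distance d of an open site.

Open {#1}.
  Farthest demand point is S1 at distance 7 (to #1); all others are ≤ 7.
With {#5} the worst case is 9.
With {#3} the worst case is 10.
No size-1 selection achieves below 7.

7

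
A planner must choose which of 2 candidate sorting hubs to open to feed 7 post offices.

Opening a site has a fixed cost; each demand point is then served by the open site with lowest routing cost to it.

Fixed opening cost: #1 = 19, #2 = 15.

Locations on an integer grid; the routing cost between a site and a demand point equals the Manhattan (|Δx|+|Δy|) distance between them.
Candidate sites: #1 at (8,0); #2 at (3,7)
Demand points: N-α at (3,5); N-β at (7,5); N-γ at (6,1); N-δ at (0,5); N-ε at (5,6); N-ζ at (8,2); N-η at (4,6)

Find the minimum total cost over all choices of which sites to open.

52

Open {#2}: assign each demand point to its cheapest open site.
  N-α→#2 2, N-β→#2 6, N-γ→#2 9, N-δ→#2 5, N-ε→#2 3, N-ζ→#2 10, N-η→#2 2
  routing cost 37, fixed 15 → total 52.
Compare {#1, #2}: routing cost 23 + fixed 34 = 57.
Compare {#1}: routing cost 53 + fixed 19 = 72.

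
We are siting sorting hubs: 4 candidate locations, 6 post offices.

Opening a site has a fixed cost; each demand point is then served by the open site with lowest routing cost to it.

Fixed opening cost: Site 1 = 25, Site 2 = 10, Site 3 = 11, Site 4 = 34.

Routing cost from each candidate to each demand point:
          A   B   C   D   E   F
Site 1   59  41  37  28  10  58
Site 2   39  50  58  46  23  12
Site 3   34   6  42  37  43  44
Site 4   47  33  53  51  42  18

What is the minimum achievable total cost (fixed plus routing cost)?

Open {Site 1, Site 2, Site 3}: assign each demand point to its cheapest open site.
  A→Site 3 34, B→Site 3 6, C→Site 1 37, D→Site 1 28, E→Site 1 10, F→Site 2 12
  routing cost 127, fixed 46 → total 173.
Compare {Site 2, Site 3}: routing cost 154 + fixed 21 = 175.
Compare {Site 1, Site 3}: routing cost 159 + fixed 36 = 195.
Compare {Site 1, Site 2}: routing cost 167 + fixed 35 = 202.
All other subsets cost ≥ 175. Minimum total cost: 173.

173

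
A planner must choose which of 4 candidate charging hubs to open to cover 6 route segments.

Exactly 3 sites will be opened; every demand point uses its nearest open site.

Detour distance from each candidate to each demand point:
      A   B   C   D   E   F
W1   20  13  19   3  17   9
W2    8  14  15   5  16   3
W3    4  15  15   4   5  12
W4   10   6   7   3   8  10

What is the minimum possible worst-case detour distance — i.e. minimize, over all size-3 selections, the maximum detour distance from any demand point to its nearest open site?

Open {W2, W3, W4}.
  Farthest demand point is C at detour distance 7 (to W4); all others are ≤ 7.
With {W1, W2, W4} the worst case is 8.
With {W1, W3, W4} the worst case is 9.
No size-3 selection achieves below 7.

7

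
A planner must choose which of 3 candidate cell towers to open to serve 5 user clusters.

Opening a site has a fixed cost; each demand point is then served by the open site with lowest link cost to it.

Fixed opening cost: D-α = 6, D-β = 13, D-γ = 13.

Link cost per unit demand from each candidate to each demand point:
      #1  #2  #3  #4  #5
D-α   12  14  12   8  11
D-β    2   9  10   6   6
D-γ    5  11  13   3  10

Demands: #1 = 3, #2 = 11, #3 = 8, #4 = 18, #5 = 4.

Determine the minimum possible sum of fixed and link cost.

Open {D-β, D-γ}: assign each demand point to its cheapest open site.
  #1→D-β 3×2=6, #2→D-β 11×9=99, #3→D-β 8×10=80, #4→D-γ 18×3=54, #5→D-β 4×6=24
  link cost 263, fixed 26 → total 289.
Compare {D-α, D-β, D-γ}: link cost 263 + fixed 32 = 295.
Compare {D-β}: link cost 317 + fixed 13 = 330.
Compare {D-α, D-β}: link cost 317 + fixed 19 = 336.
All other subsets cost ≥ 295. Minimum total cost: 289.

289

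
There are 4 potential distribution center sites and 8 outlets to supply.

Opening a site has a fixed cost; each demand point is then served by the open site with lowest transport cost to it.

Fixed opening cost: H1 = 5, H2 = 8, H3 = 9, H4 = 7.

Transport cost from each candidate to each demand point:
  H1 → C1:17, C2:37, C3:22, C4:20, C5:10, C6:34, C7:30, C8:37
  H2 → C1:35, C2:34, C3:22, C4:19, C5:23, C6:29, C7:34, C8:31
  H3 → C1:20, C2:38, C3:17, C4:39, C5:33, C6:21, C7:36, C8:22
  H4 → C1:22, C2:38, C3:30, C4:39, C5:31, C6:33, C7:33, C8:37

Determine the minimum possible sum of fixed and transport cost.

188

Open {H1, H3}: assign each demand point to its cheapest open site.
  C1→H1 17, C2→H1 37, C3→H3 17, C4→H1 20, C5→H1 10, C6→H3 21, C7→H1 30, C8→H3 22
  transport cost 174, fixed 14 → total 188.
Compare {H1, H2, H3}: transport cost 170 + fixed 22 = 192.
Compare {H1, H3, H4}: transport cost 174 + fixed 21 = 195.
Compare {H1, H2, H3, H4}: transport cost 170 + fixed 29 = 199.
All other subsets cost ≥ 192. Minimum total cost: 188.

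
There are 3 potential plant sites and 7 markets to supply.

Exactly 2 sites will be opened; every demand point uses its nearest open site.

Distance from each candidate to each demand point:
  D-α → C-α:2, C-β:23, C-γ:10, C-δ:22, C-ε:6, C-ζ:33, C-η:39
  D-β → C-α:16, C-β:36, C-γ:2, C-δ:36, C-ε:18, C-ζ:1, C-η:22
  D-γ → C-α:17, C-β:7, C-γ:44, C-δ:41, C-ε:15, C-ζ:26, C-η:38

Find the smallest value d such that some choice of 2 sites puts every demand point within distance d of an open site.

Open {D-α, D-β}.
  Farthest demand point is C-β at distance 23 (to D-α); all others are ≤ 23.
With {D-β, D-γ} the worst case is 36.
With {D-α, D-γ} the worst case is 38.
No size-2 selection achieves below 23.

23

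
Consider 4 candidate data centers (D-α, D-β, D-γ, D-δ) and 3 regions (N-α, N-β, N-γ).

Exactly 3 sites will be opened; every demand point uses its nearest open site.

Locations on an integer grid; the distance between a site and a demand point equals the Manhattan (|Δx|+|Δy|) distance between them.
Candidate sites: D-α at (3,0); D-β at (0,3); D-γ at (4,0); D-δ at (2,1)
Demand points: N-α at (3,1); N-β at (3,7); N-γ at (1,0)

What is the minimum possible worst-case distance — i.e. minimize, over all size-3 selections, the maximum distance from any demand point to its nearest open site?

7

Open {D-α, D-β, D-γ}.
  Farthest demand point is N-β at distance 7 (to D-α); all others are ≤ 7.
With {D-α, D-β, D-δ} the worst case is 7.
With {D-α, D-γ, D-δ} the worst case is 7.
No size-3 selection achieves below 7.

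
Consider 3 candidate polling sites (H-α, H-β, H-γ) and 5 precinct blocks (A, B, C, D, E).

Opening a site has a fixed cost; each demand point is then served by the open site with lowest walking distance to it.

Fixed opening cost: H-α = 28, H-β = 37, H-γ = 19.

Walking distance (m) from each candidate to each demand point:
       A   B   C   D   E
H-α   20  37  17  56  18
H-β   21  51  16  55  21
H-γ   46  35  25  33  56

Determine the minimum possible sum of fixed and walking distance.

170

Open {H-α, H-γ}: assign each demand point to its cheapest open site.
  A→H-α 20, B→H-γ 35, C→H-α 17, D→H-γ 33, E→H-α 18
  walking distance 123, fixed 47 → total 170.
Compare {H-α}: walking distance 148 + fixed 28 = 176.
Compare {H-β, H-γ}: walking distance 126 + fixed 56 = 182.
Compare {H-β}: walking distance 164 + fixed 37 = 201.
All other subsets cost ≥ 176. Minimum total cost: 170.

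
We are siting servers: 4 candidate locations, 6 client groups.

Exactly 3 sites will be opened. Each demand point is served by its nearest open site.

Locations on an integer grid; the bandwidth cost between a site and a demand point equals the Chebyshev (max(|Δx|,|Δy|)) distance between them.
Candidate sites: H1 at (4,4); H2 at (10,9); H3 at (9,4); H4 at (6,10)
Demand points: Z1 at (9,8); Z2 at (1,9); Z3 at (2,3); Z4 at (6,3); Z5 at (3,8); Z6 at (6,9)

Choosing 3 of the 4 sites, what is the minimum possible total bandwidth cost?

14

Open {H1, H2, H4}.
  Z1→H2 1, Z2→H1 5, Z3→H1 2, Z4→H1 2, Z5→H4 3, Z6→H4 1  ⇒ total 14.
Compare {H1, H3, H4}: total 16.
Compare {H1, H2, H3}: total 18.
No size-3 selection does better; minimum is 14.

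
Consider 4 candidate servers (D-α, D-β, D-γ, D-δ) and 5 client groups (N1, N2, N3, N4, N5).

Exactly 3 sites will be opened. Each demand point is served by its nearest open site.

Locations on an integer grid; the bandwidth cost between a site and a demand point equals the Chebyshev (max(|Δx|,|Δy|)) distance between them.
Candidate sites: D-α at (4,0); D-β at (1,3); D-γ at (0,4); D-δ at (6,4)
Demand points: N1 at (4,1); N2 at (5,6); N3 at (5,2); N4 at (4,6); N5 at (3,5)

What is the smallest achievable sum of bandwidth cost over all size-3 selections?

Open {D-α, D-β, D-δ}.
  N1→D-α 1, N2→D-δ 2, N3→D-α 2, N4→D-δ 2, N5→D-β 2  ⇒ total 9.
Compare {D-α, D-γ, D-δ}: total 10.
Compare {D-β, D-γ, D-δ}: total 11.
No size-3 selection does better; minimum is 9.

9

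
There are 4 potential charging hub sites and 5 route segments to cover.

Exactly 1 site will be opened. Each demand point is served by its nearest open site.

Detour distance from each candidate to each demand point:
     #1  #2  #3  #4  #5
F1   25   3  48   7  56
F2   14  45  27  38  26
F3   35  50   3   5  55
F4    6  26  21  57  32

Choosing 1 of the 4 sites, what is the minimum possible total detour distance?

Open {F1}.
  #1→F1 25, #2→F1 3, #3→F1 48, #4→F1 7, #5→F1 56  ⇒ total 139.
Compare {F4}: total 142.
Compare {F3}: total 148.
No size-1 selection does better; minimum is 139.

139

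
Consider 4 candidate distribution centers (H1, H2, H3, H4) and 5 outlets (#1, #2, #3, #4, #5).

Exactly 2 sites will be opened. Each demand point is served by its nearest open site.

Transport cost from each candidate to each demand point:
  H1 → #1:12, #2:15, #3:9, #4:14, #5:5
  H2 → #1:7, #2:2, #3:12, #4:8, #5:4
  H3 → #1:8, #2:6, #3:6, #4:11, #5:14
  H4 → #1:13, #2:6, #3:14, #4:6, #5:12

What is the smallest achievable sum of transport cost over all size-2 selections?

Open {H2, H3}.
  #1→H2 7, #2→H2 2, #3→H3 6, #4→H2 8, #5→H2 4  ⇒ total 27.
Compare {H1, H2}: total 30.
Compare {H2, H4}: total 31.
No size-2 selection does better; minimum is 27.

27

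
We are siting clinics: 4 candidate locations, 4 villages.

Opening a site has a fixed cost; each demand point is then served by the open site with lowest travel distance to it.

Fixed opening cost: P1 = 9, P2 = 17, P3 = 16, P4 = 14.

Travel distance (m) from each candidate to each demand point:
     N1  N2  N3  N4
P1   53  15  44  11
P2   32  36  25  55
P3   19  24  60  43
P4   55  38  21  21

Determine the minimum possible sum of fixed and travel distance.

Open {P1, P3, P4}: assign each demand point to its cheapest open site.
  N1→P3 19, N2→P1 15, N3→P4 21, N4→P1 11
  travel distance 66, fixed 39 → total 105.
Compare {P1, P2}: travel distance 83 + fixed 26 = 109.
Compare {P1, P2, P3}: travel distance 70 + fixed 42 = 112.
Compare {P1, P3}: travel distance 89 + fixed 25 = 114.
All other subsets cost ≥ 109. Minimum total cost: 105.

105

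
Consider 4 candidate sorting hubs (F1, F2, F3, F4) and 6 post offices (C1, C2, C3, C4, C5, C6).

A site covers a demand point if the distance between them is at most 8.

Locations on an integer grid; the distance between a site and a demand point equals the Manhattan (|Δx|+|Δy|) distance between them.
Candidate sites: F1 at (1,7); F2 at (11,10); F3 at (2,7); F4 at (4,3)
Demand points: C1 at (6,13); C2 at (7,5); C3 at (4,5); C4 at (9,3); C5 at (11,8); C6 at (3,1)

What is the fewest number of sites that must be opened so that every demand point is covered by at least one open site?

Coverage sets (demand points within 8 of each site):
  F1: {C2, C3, C6}
  F2: {C1, C5}
  F3: {C2, C3, C6}
  F4: {C2, C3, C4, C6}
No single site covers all 6 demand points.
But {F2, F4} covers everything, so the minimum is 2.

2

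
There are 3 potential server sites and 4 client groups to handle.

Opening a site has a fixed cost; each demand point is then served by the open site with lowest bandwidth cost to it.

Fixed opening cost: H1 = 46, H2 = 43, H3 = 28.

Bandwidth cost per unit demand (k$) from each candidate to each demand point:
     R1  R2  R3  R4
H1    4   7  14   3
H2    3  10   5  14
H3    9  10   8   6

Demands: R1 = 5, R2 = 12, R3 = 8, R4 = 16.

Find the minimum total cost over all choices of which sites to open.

Open {H1, H2}: assign each demand point to its cheapest open site.
  R1→H2 5×3=15, R2→H1 12×7=84, R3→H2 8×5=40, R4→H1 16×3=48
  bandwidth cost 187, fixed 89 → total 276.
Compare {H1, H3}: bandwidth cost 216 + fixed 74 = 290.
Compare {H1, H2, H3}: bandwidth cost 187 + fixed 117 = 304.
Compare {H1}: bandwidth cost 264 + fixed 46 = 310.
All other subsets cost ≥ 290. Minimum total cost: 276.

276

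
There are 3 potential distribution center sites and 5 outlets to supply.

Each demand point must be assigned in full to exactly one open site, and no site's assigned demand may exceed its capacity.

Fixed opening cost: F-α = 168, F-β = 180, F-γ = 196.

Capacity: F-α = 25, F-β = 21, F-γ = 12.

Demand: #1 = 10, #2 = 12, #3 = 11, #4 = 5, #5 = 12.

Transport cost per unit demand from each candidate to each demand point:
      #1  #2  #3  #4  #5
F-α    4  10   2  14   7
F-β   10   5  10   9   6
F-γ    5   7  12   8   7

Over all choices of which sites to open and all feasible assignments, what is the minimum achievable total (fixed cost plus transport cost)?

Open {F-α, F-β, F-γ}; cheapest assignment that respects the capacities:
  F-α (cap 25, load 21): #1, #3 — cost 10×4 + 11×2 = 62
  F-β (cap 21, load 17): #2, #4 — cost 12×5 + 5×9 = 105
  F-γ (cap 12, load 12): #5 — cost 12×7 = 84
  Shipping 251, fixed 544 → total 795.
  Any other capacity-feasible assignment to {F-α, F-β, F-γ} ships for at least 251.
Total demand is 50 and no other set of sites has combined capacity ≥ 50, so {F-α, F-β, F-γ} is the only feasible choice of open sites. Minimum: 795.

795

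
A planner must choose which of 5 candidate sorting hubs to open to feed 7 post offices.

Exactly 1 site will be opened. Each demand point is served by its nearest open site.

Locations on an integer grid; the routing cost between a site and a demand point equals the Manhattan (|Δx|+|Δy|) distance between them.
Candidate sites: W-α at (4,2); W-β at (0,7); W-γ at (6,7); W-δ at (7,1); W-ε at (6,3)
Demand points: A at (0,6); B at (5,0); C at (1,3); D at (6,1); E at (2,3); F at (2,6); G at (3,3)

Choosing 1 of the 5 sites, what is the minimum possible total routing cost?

Open {W-α}.
  A→W-α 8, B→W-α 3, C→W-α 4, D→W-α 3, E→W-α 3, F→W-α 6, G→W-α 2  ⇒ total 29.
Compare {W-ε}: total 34.
Compare {W-β}: total 46.
No size-1 selection does better; minimum is 29.

29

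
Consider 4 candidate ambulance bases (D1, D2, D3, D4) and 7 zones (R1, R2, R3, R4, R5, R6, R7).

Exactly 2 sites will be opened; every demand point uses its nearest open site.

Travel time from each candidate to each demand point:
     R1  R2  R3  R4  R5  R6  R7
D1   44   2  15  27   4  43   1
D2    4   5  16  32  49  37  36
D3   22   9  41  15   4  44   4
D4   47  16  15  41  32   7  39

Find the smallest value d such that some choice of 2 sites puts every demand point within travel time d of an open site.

Open {D3, D4}.
  Farthest demand point is R1 at travel time 22 (to D3); all others are ≤ 22.
With {D2, D4} the worst case is 36.
With {D1, D2} the worst case is 37.
No size-2 selection achieves below 22.

22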